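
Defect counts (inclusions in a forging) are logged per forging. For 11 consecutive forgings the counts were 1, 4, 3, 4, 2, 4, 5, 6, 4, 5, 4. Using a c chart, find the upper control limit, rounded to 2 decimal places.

9.68

c̄ = (1 + 4 + 3 + 4 + 2 + 4 + 5 + 6 + 4 + 5 + 4) / 11 = 42 / 11 = 3.8182
UCL = c̄ + 3√c̄ = 3.8182 + 3 × √3.8182 = 3.8182 + 3 × 1.9540 = 9.6802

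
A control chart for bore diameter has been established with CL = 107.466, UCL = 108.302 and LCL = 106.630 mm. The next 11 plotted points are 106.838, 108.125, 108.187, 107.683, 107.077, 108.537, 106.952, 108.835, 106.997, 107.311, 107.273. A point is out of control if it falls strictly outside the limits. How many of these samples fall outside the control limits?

2

Compare each point to [106.630, 108.302]: sample 6 = 108.537 > UCL; sample 8 = 108.835 > UCL.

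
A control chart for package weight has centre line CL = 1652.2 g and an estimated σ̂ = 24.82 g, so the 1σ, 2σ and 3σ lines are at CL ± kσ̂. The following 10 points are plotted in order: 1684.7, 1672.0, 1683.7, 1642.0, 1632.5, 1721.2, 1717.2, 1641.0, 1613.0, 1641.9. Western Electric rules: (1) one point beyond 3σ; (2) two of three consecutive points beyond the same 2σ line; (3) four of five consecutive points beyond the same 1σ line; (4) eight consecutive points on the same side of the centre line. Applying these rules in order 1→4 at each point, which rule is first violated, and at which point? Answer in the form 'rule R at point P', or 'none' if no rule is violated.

rule 2 at point 7

Zone of each point (C = within 1σ̂, B = 1σ̂–2σ̂, A = 2σ̂–3σ̂, * = beyond 3σ̂; sign = side of CL): 1:+B, 2:+C, 3:+B, 4:-C, 5:-C, 6:+A, 7:+A, 8:-C, 9:-B, 10:-C
Rule 2 (two of three consecutive points beyond the same 2σ limit) is satisfied at point 7.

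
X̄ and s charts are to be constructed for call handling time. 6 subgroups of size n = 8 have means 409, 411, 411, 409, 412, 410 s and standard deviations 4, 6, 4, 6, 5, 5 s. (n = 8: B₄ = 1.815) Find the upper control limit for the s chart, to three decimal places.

s̄ = (4 + 6 + 4 + 6 + 5 + 5) / 6 = 5.0000
UCL_s = B₄·s̄ = 1.815 × 5.0000 = 9.0750

9.075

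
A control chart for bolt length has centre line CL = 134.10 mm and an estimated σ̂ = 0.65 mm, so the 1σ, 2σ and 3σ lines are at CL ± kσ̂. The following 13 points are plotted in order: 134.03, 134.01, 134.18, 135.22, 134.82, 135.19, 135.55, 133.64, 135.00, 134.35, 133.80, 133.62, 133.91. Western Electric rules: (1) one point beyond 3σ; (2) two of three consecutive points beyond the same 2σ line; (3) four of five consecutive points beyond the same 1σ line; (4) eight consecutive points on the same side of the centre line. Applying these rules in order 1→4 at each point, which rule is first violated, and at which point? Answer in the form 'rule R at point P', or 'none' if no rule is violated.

Zone of each point (C = within 1σ̂, B = 1σ̂–2σ̂, A = 2σ̂–3σ̂, * = beyond 3σ̂; sign = side of CL): 1:-C, 2:-C, 3:+C, 4:+B, 5:+B, 6:+B, 7:+A, 8:-C, 9:+B, 10:+C, 11:-C, 12:-C, 13:-C
Rule 3 (four of five consecutive points beyond the same 1σ limit) is satisfied at point 7.

rule 3 at point 7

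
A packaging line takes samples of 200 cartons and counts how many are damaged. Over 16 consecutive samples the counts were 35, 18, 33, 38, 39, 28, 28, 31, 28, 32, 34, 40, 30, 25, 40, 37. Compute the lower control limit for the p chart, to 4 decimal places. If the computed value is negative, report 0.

p̄ = Σdᵢ / (k·n) = 516 / (16 × 200) = 0.16125
LCL = p̄ − 3·√(p̄(1−p̄)/n) = 0.16125 − 3 × 0.02600 = 0.08324

0.0832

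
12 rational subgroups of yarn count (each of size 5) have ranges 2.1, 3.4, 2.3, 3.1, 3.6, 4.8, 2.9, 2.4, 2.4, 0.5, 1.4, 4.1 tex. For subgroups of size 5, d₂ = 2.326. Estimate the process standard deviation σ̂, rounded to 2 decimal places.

R̄ = (2.1 + 3.4 + 2.3 + 3.1 + 3.6 + 4.8 + 2.9 + 2.4 + 2.4 + 0.5 + 1.4 + 4.1) / 12 = 2.7500
σ̂ = R̄ / d₂ = 2.7500 / 2.326 = 1.1823

1.18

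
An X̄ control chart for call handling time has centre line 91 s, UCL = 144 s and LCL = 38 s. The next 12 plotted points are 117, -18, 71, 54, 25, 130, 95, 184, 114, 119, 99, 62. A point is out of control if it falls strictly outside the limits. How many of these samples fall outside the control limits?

Compare each point to [38, 144]: sample 2 = -18 < LCL; sample 5 = 25 < LCL; sample 8 = 184 > UCL.

3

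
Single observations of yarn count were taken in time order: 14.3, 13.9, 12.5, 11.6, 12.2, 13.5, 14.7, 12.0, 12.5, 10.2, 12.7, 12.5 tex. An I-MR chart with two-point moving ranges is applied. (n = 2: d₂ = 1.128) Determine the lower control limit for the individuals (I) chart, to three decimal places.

9.332

X̄ = (14.3 + 13.9 + 12.5 + 11.6 + 12.2 + 13.5 + 14.7 + 12.0 + 12.5 + 10.2 + 12.7 + 12.5) / 12 = 12.7167
Moving ranges: 0.4, 1.4, 0.9, 0.6, 1.3, 1.2, 2.7, 0.5, 2.3, 2.5, 0.2; M̄R̄ = 14.0000 / 11 = 1.2727
LCL = X̄ − 3·M̄R̄/d₂ = 12.7167 − 3 × 1.2727 / 1.128 = 9.3318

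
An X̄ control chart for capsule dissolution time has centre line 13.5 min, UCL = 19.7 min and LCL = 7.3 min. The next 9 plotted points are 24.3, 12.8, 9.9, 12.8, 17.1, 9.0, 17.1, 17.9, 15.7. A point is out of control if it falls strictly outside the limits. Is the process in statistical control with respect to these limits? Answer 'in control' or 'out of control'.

Compare each point to [7.3, 19.7]: sample 1 = 24.3 > UCL.

out of control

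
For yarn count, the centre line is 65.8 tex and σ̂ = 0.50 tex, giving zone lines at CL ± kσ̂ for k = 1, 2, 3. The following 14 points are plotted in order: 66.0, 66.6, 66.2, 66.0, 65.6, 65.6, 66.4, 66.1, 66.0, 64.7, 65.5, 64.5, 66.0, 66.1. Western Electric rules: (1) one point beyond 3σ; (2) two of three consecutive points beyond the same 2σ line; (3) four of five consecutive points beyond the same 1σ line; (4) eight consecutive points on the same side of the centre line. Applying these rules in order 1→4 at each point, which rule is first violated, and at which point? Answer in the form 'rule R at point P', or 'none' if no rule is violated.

rule 2 at point 12

Zone of each point (C = within 1σ̂, B = 1σ̂–2σ̂, A = 2σ̂–3σ̂, * = beyond 3σ̂; sign = side of CL): 1:+C, 2:+B, 3:+C, 4:+C, 5:-C, 6:-C, 7:+B, 8:+C, 9:+C, 10:-A, 11:-C, 12:-A, 13:+C, 14:+C
Rule 2 (two of three consecutive points beyond the same 2σ limit) is satisfied at point 12.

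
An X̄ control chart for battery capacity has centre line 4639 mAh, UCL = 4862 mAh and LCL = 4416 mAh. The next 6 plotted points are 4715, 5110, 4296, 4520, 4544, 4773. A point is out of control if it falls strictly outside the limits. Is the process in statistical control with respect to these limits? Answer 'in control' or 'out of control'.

out of control

Compare each point to [4416, 4862]: sample 2 = 5110 > UCL; sample 3 = 4296 < LCL.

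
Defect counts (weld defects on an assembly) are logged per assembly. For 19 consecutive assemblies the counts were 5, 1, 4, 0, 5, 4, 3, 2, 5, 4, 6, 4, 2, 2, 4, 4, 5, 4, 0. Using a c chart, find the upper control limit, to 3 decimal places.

8.874

c̄ = (5 + 1 + 4 + 0 + 5 + 4 + 3 + 2 + 5 + 4 + 6 + 4 + 2 + 2 + 4 + 4 + 5 + 4 + 0) / 19 = 64 / 19 = 3.3684
UCL = c̄ + 3√c̄ = 3.3684 + 3 × √3.3684 = 3.3684 + 3 × 1.8353 = 8.8744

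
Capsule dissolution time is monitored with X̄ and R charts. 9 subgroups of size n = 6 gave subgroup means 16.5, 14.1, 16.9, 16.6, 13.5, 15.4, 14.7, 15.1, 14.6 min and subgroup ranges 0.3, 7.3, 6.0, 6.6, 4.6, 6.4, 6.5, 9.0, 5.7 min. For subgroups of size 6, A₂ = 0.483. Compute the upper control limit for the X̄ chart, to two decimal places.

X̄̄ = (16.5 + 14.1 + 16.9 + 16.6 + 13.5 + 15.4 + 14.7 + 15.1 + 14.6) / 9 = 137.4000 / 9 = 15.2667
R̄ = (0.3 + 7.3 + 6.0 + 6.6 + 4.6 + 6.4 + 6.5 + 9.0 + 5.7) / 9 = 52.4000 / 9 = 5.8222
UCL = X̄̄ + A₂·R̄ = 15.2667 + 0.483 × 5.8222 = 18.0788

18.08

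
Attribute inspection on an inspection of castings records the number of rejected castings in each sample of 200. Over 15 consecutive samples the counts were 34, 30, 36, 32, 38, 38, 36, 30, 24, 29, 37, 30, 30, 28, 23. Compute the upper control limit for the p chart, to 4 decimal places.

p̄ = Σdᵢ / (k·n) = 475 / (15 × 200) = 0.15833
UCL = p̄ + 3·√(p̄(1−p̄)/n) = 0.15833 + 3 × √(0.15833×0.84167/200) = 0.15833 + 3 × 0.02581 = 0.23577

0.2358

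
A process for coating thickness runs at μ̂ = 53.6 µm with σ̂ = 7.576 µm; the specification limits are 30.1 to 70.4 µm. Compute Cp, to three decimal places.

0.887

Cp = (USL − LSL) / (6σ̂) = (70.4 − 30.1) / (6 × 7.576) = 40.3000 / 45.4560 = 0.8866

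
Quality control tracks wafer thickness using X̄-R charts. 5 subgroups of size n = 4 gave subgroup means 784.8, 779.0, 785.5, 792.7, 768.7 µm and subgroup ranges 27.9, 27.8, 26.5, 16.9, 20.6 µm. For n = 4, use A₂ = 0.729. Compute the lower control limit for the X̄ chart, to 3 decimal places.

764.688

X̄̄ = (784.8 + 779.0 + 785.5 + 792.7 + 768.7) / 5 = 3910.7000 / 5 = 782.1400
R̄ = (27.9 + 27.8 + 26.5 + 16.9 + 20.6) / 5 = 119.7000 / 5 = 23.9400
LCL = X̄̄ − A₂·R̄ = 782.1400 − 0.729 × 23.9400 = 764.6877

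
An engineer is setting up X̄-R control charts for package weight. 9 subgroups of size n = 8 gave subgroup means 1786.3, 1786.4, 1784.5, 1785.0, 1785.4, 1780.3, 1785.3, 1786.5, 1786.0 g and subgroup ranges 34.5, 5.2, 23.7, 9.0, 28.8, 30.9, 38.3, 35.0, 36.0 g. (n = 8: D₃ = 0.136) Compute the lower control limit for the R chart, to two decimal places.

R̄ = (34.5 + 5.2 + 23.7 + 9.0 + 28.8 + 30.9 + 38.3 + 35.0 + 36.0) / 9 = 241.4000 / 9 = 26.8222
LCL_R = D₃·R̄ = 0.136 × 26.8222 = 3.6478

3.65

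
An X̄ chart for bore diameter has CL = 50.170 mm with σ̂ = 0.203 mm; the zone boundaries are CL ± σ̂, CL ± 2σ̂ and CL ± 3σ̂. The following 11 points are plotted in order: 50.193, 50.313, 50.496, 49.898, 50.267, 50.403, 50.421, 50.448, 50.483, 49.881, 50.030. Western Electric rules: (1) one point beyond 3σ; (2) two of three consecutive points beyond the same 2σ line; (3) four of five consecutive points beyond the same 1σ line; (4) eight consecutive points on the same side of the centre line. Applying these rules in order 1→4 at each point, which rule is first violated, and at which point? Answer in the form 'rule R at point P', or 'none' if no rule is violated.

rule 3 at point 9

Zone of each point (C = within 1σ̂, B = 1σ̂–2σ̂, A = 2σ̂–3σ̂, * = beyond 3σ̂; sign = side of CL): 1:+C, 2:+C, 3:+B, 4:-B, 5:+C, 6:+B, 7:+B, 8:+B, 9:+B, 10:-B, 11:-C
Rule 3 (four of five consecutive points beyond the same 1σ limit) is satisfied at point 9.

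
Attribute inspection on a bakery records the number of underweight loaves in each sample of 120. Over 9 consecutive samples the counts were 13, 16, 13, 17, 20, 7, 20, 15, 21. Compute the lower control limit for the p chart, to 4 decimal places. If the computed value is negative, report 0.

0.0389

p̄ = Σdᵢ / (k·n) = 142 / (9 × 120) = 0.13148
LCL = p̄ − 3·√(p̄(1−p̄)/n) = 0.13148 − 3 × 0.03085 = 0.03894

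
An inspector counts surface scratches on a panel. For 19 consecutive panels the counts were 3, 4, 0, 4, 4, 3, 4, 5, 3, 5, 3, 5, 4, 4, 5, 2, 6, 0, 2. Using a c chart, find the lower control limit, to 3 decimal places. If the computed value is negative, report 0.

c̄ = (3 + 4 + 0 + 4 + 4 + 3 + 4 + 5 + 3 + 5 + 3 + 5 + 4 + 4 + 5 + 2 + 6 + 0 + 2) / 19 = 66 / 19 = 3.4737
LCL = c̄ − 3√c̄ = 3.4737 − 3 × 1.8638 = -2.1177 → 0 (cannot be negative)

0.000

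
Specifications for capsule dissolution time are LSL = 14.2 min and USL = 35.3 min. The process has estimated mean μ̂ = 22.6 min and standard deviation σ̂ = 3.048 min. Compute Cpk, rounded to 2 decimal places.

0.92

Cpu = (USL − μ̂) / (3σ̂) = (35.3 − 22.6) / (3 × 3.048) = 1.3889; Cpl = (μ̂ − LSL) / (3σ̂) = (22.6 − 14.2) / (3 × 3.048) = 0.9186; Cpk = min(Cpu, Cpl) = 0.9186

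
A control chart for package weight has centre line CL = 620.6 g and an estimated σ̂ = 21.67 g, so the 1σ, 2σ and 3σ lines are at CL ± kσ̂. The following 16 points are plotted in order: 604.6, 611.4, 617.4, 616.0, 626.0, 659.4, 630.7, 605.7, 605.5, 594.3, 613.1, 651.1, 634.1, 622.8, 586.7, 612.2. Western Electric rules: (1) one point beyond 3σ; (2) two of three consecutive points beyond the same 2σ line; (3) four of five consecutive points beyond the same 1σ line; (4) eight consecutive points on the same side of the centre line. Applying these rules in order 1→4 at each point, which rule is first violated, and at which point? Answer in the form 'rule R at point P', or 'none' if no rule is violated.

Zone of each point (C = within 1σ̂, B = 1σ̂–2σ̂, A = 2σ̂–3σ̂, * = beyond 3σ̂; sign = side of CL): 1:-C, 2:-C, 3:-C, 4:-C, 5:+C, 6:+B, 7:+C, 8:-C, 9:-C, 10:-B, 11:-C, 12:+B, 13:+C, 14:+C, 15:-B, 16:-C
No rule fires across all 16 points.

none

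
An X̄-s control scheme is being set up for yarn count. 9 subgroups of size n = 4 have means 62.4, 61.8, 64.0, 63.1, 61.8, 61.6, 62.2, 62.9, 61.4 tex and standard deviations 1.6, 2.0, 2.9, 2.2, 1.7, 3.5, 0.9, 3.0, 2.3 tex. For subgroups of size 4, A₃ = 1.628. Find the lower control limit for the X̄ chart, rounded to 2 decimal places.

X̄̄ = (62.4 + 61.8 + 64.0 + 63.1 + 61.8 + 61.6 + 62.2 + 62.9 + 61.4) / 9 = 62.3556
s̄ = (1.6 + 2.0 + 2.9 + 2.2 + 1.7 + 3.5 + 0.9 + 3.0 + 2.3) / 9 = 2.2333
LCL = X̄̄ − A₃·s̄ = 62.3556 − 1.628 × 2.2333 = 58.7197

58.72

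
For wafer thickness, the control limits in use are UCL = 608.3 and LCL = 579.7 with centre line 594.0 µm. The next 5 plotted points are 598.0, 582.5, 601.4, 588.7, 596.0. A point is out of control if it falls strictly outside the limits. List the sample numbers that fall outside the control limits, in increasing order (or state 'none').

All 5 points lie within [579.7, 608.3].

none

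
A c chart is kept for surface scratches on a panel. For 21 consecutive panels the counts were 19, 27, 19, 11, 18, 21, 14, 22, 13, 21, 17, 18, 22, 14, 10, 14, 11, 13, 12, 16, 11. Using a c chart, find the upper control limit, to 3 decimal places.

28.458

c̄ = (19 + 27 + 19 + 11 + 18 + 21 + 14 + 22 + 13 + 21 + 17 + 18 + 22 + 14 + 10 + 14 + 11 + 13 + 12 + 16 + 11) / 21 = 343 / 21 = 16.3333
UCL = c̄ + 3√c̄ = 16.3333 + 3 × √16.3333 = 16.3333 + 3 × 4.0415 = 28.4577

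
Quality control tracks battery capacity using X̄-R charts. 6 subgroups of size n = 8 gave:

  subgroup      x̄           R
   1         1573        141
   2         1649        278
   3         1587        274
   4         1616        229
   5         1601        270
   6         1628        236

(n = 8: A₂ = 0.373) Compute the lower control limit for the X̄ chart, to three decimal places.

X̄̄ = (1573 + 1649 + 1587 + 1616 + 1601 + 1628) / 6 = 9654.0000 / 6 = 1609.0000
R̄ = (141 + 278 + 274 + 229 + 270 + 236) / 6 = 1428.0000 / 6 = 238.0000
LCL = X̄̄ − A₂·R̄ = 1609.0000 − 0.373 × 238.0000 = 1520.2260

1520.226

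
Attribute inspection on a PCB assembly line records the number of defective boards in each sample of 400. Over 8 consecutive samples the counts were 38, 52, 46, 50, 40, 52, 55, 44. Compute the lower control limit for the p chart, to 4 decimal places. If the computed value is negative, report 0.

0.0695

p̄ = Σdᵢ / (k·n) = 377 / (8 × 400) = 0.11781
LCL = p̄ − 3·√(p̄(1−p̄)/n) = 0.11781 − 3 × 0.01612 = 0.06945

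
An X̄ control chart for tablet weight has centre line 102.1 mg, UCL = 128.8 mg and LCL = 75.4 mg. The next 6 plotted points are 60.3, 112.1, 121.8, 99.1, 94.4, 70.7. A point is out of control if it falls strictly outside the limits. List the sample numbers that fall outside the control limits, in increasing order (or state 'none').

Compare each point to [75.4, 128.8]: sample 1 = 60.3 < LCL; sample 6 = 70.7 < LCL.

1, 6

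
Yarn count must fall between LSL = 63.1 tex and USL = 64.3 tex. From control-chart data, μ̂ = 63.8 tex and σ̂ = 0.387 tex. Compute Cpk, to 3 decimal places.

Cpu = (USL − μ̂) / (3σ̂) = (64.3 − 63.8) / (3 × 0.387) = 0.4307; Cpl = (μ̂ − LSL) / (3σ̂) = (63.8 − 63.1) / (3 × 0.387) = 0.6029; Cpk = min(Cpu, Cpl) = 0.4307

0.431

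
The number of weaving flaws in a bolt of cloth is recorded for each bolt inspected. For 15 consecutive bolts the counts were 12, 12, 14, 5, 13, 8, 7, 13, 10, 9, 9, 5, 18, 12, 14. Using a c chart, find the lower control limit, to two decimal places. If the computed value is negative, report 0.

0.90

c̄ = (12 + 12 + 14 + 5 + 13 + 8 + 7 + 13 + 10 + 9 + 9 + 5 + 18 + 12 + 14) / 15 = 161 / 15 = 10.7333
LCL = c̄ − 3√c̄ = 10.7333 − 3 × 3.2762 = 0.9048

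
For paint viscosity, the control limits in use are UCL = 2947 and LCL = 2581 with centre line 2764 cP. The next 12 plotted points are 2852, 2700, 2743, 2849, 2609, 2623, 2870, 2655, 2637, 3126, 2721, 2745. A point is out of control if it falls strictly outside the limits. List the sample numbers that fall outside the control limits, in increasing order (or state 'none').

Compare each point to [2581, 2947]: sample 10 = 3126 > UCL.

10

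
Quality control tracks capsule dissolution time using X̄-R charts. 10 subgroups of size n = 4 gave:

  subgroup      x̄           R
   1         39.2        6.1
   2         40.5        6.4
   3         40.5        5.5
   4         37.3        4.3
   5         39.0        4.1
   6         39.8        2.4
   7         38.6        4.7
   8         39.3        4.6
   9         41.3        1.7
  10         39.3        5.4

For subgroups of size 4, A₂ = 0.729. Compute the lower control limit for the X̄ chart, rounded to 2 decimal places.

36.18

X̄̄ = (39.2 + 40.5 + 40.5 + 37.3 + 39.0 + 39.8 + 38.6 + 39.3 + 41.3 + 39.3) / 10 = 394.8000 / 10 = 39.4800
R̄ = (6.1 + 6.4 + 5.5 + 4.3 + 4.1 + 2.4 + 4.7 + 4.6 + 1.7 + 5.4) / 10 = 45.2000 / 10 = 4.5200
LCL = X̄̄ − A₂·R̄ = 39.4800 − 0.729 × 4.5200 = 36.1849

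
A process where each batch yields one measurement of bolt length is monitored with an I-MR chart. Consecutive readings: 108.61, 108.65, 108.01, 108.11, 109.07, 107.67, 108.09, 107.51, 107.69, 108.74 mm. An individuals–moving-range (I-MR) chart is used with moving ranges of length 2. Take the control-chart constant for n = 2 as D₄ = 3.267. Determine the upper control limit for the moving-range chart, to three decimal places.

1.949

Moving ranges: 0.04, 0.64, 0.10, 0.96, 1.40, 0.42, 0.58, 0.18, 1.05; M̄R̄ = 5.3700 / 9 = 0.5967
UCL_MR = D₄·M̄R̄ = 3.267 × 0.5967 = 1.9493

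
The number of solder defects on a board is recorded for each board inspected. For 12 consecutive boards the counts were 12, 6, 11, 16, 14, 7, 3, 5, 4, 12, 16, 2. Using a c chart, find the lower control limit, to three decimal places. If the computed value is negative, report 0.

0.000

c̄ = (12 + 6 + 11 + 16 + 14 + 7 + 3 + 5 + 4 + 12 + 16 + 2) / 12 = 108 / 12 = 9.0000
LCL = c̄ − 3√c̄ = 9.0000 − 3 × 3.0000 = 0.0000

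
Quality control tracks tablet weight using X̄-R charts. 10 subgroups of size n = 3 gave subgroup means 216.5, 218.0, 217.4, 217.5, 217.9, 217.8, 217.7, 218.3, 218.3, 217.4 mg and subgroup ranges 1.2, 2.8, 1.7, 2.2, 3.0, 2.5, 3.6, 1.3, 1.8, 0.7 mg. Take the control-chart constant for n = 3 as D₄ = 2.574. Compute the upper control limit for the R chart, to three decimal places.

5.354

R̄ = (1.2 + 2.8 + 1.7 + 2.2 + 3.0 + 2.5 + 3.6 + 1.3 + 1.8 + 0.7) / 10 = 20.8000 / 10 = 2.0800
UCL_R = D₄·R̄ = 2.574 × 2.0800 = 5.3539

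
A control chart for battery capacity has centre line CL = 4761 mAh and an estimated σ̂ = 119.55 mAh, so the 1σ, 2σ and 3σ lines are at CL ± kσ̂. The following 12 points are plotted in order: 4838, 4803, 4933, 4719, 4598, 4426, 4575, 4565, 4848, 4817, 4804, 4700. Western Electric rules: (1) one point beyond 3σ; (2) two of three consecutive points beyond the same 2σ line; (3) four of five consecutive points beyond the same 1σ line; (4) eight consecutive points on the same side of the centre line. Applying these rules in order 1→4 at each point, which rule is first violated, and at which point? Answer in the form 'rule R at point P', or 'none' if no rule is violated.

Zone of each point (C = within 1σ̂, B = 1σ̂–2σ̂, A = 2σ̂–3σ̂, * = beyond 3σ̂; sign = side of CL): 1:+C, 2:+C, 3:+B, 4:-C, 5:-B, 6:-A, 7:-B, 8:-B, 9:+C, 10:+C, 11:+C, 12:-C
Rule 3 (four of five consecutive points beyond the same 1σ limit) is satisfied at point 8.

rule 3 at point 8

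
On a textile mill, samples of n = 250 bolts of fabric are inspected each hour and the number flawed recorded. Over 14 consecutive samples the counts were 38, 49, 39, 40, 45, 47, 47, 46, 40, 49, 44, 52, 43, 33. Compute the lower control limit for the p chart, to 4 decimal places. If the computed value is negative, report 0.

0.1028

p̄ = Σdᵢ / (k·n) = 612 / (14 × 250) = 0.17486
LCL = p̄ − 3·√(p̄(1−p̄)/n) = 0.17486 − 3 × 0.02402 = 0.10279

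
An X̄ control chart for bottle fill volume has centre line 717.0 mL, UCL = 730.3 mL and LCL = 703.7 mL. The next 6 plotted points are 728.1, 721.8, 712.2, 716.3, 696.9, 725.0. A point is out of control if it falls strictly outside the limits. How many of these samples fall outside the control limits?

1

Compare each point to [703.7, 730.3]: sample 5 = 696.9 < LCL.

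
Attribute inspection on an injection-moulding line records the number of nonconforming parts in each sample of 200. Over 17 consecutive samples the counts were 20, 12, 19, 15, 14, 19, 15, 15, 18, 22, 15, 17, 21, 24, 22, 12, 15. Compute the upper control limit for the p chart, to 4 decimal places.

p̄ = Σdᵢ / (k·n) = 295 / (17 × 200) = 0.08676
UCL = p̄ + 3·√(p̄(1−p̄)/n) = 0.08676 + 3 × √(0.08676×0.91324/200) = 0.08676 + 3 × 0.01990 = 0.14648

0.1465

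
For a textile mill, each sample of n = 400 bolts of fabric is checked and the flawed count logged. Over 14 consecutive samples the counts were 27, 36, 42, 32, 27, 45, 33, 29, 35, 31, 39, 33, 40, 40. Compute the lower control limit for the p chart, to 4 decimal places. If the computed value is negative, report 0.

0.0450

p̄ = Σdᵢ / (k·n) = 489 / (14 × 400) = 0.08732
LCL = p̄ − 3·√(p̄(1−p̄)/n) = 0.08732 − 3 × 0.01412 = 0.04498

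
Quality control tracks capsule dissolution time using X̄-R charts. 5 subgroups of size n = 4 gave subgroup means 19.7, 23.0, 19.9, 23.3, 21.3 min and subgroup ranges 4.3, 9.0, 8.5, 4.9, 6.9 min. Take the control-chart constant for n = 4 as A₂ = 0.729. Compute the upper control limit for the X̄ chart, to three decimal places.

X̄̄ = (19.7 + 23.0 + 19.9 + 23.3 + 21.3) / 5 = 107.2000 / 5 = 21.4400
R̄ = (4.3 + 9.0 + 8.5 + 4.9 + 6.9) / 5 = 33.6000 / 5 = 6.7200
UCL = X̄̄ + A₂·R̄ = 21.4400 + 0.729 × 6.7200 = 26.3389

26.339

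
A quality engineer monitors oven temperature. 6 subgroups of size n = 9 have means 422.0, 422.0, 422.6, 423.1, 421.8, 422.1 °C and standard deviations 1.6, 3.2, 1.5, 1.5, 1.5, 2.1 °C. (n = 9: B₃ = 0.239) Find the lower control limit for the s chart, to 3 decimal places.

s̄ = (1.6 + 3.2 + 1.5 + 1.5 + 1.5 + 2.1) / 6 = 1.9000
LCL_s = B₃·s̄ = 0.239 × 1.9000 = 0.4541

0.454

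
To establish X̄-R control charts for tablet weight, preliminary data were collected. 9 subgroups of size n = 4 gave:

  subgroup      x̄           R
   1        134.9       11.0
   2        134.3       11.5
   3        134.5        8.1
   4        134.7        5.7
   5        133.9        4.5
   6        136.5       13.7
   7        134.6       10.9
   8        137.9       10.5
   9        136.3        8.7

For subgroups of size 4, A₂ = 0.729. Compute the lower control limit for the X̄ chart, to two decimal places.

X̄̄ = (134.9 + 134.3 + 134.5 + 134.7 + 133.9 + 136.5 + 134.6 + 137.9 + 136.3) / 9 = 1217.6000 / 9 = 135.2889
R̄ = (11.0 + 11.5 + 8.1 + 5.7 + 4.5 + 13.7 + 10.9 + 10.5 + 8.7) / 9 = 84.6000 / 9 = 9.4000
LCL = X̄̄ − A₂·R̄ = 135.2889 − 0.729 × 9.4000 = 128.4363

128.44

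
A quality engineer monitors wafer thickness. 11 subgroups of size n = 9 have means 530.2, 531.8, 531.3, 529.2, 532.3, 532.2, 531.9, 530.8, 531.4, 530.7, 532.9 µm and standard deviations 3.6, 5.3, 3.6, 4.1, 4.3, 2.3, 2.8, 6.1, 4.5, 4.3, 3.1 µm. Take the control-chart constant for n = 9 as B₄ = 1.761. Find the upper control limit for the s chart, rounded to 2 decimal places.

7.04

s̄ = (3.6 + 5.3 + 3.6 + 4.1 + 4.3 + 2.3 + 2.8 + 6.1 + 4.5 + 4.3 + 3.1) / 11 = 4.0000
UCL_s = B₄·s̄ = 1.761 × 4.0000 = 7.0440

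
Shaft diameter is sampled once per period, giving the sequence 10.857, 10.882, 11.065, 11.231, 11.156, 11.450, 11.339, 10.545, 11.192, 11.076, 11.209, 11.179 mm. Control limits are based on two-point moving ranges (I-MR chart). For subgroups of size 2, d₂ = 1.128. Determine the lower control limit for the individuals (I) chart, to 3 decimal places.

10.476

X̄ = (10.857 + 10.882 + 11.065 + 11.231 + 11.156 + 11.450 + 11.339 + 10.545 + 11.192 + 11.076 + 11.209 + 11.179) / 12 = 11.0984
Moving ranges: 0.025, 0.183, 0.166, 0.075, 0.294, 0.111, 0.794, 0.647, 0.116, 0.133, 0.030; M̄R̄ = 2.5740 / 11 = 0.2340
LCL = X̄ − 3·M̄R̄/d₂ = 11.0984 − 3 × 0.2340 / 1.128 = 10.4761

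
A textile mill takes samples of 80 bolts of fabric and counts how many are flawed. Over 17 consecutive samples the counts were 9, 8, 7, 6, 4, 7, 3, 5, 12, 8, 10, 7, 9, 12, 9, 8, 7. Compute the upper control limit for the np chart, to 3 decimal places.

15.622

p̄ = Σdᵢ / (k·n) = 131 / (17 × 80) = 0.09632
UCL = np̄ + 3·√(np̄(1−p̄)) = 7.7059 + 3 × √(7.7059×0.90368) = 7.7059 + 3 × 2.6389 = 15.6225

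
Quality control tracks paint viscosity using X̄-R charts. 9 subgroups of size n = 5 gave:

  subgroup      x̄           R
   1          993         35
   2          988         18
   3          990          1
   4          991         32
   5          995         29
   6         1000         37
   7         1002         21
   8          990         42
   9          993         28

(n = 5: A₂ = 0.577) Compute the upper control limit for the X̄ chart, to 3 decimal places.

1009.135

X̄̄ = (993 + 988 + 990 + 991 + 995 + 1000 + 1002 + 990 + 993) / 9 = 8942.0000 / 9 = 993.5556
R̄ = (35 + 18 + 1 + 32 + 29 + 37 + 21 + 42 + 28) / 9 = 243.0000 / 9 = 27.0000
UCL = X̄̄ + A₂·R̄ = 993.5556 + 0.577 × 27.0000 = 1009.1346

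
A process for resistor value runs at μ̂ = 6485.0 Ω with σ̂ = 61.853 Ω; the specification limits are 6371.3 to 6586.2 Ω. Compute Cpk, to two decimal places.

Cpu = (USL − μ̂) / (3σ̂) = (6586.2 − 6485.0) / (3 × 61.853) = 0.5454; Cpl = (μ̂ − LSL) / (3σ̂) = (6485.0 − 6371.3) / (3 × 61.853) = 0.6127; Cpk = min(Cpu, Cpl) = 0.5454

0.55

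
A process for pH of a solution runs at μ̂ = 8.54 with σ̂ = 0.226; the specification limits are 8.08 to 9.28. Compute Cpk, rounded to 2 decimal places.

Cpu = (USL − μ̂) / (3σ̂) = (9.28 − 8.54) / (3 × 0.226) = 1.0914; Cpl = (μ̂ − LSL) / (3σ̂) = (8.54 − 8.08) / (3 × 0.226) = 0.6785; Cpk = min(Cpu, Cpl) = 0.6785

0.68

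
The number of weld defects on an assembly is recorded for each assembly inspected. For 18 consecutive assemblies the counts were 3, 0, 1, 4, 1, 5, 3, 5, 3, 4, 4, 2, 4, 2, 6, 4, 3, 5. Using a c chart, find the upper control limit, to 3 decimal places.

c̄ = (3 + 0 + 1 + 4 + 1 + 5 + 3 + 5 + 3 + 4 + 4 + 2 + 4 + 2 + 6 + 4 + 3 + 5) / 18 = 59 / 18 = 3.2778
UCL = c̄ + 3√c̄ = 3.2778 + 3 × √3.2778 = 3.2778 + 3 × 1.8105 = 8.7092

8.709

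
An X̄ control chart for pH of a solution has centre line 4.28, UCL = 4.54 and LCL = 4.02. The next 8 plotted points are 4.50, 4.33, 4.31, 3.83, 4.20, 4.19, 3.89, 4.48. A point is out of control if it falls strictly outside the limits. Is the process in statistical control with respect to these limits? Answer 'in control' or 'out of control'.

Compare each point to [4.02, 4.54]: sample 4 = 3.83 < LCL; sample 7 = 3.89 < LCL.

out of control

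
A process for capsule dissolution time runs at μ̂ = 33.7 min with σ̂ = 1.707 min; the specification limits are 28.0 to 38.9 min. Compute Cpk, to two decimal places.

Cpu = (USL − μ̂) / (3σ̂) = (38.9 − 33.7) / (3 × 1.707) = 1.0154; Cpl = (μ̂ − LSL) / (3σ̂) = (33.7 − 28.0) / (3 × 1.707) = 1.1131; Cpk = min(Cpu, Cpl) = 1.0154

1.02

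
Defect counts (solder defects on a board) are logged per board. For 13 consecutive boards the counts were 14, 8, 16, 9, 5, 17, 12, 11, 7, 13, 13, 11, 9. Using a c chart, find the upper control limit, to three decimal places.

21.173

c̄ = (14 + 8 + 16 + 9 + 5 + 17 + 12 + 11 + 7 + 13 + 13 + 11 + 9) / 13 = 145 / 13 = 11.1538
UCL = c̄ + 3√c̄ = 11.1538 + 3 × √11.1538 = 11.1538 + 3 × 3.3397 = 21.1731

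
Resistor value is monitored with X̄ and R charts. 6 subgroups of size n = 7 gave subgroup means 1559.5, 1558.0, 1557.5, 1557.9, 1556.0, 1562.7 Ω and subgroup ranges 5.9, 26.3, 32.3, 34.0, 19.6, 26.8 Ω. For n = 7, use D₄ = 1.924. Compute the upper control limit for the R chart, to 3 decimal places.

46.465

R̄ = (5.9 + 26.3 + 32.3 + 34.0 + 19.6 + 26.8) / 6 = 144.9000 / 6 = 24.1500
UCL_R = D₄·R̄ = 1.924 × 24.1500 = 46.4646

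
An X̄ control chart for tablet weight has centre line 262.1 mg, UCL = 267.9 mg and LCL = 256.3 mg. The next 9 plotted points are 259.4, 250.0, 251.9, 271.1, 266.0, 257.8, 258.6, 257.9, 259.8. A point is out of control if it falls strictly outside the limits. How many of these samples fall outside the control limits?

3

Compare each point to [256.3, 267.9]: sample 2 = 250.0 < LCL; sample 3 = 251.9 < LCL; sample 4 = 271.1 > UCL.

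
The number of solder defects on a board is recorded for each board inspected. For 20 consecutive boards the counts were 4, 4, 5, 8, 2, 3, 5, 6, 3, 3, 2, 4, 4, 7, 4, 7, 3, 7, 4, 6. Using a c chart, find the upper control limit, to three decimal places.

c̄ = (4 + 4 + 5 + 8 + 2 + 3 + 5 + 6 + 3 + 3 + 2 + 4 + 4 + 7 + 4 + 7 + 3 + 7 + 4 + 6) / 20 = 91 / 20 = 4.5500
UCL = c̄ + 3√c̄ = 4.5500 + 3 × √4.5500 = 4.5500 + 3 × 2.1331 = 10.9492

10.949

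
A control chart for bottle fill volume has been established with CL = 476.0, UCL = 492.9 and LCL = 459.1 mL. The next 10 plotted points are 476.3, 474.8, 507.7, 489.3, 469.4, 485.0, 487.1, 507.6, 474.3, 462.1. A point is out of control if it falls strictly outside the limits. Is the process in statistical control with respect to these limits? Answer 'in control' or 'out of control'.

Compare each point to [459.1, 492.9]: sample 3 = 507.7 > UCL; sample 8 = 507.6 > UCL.

out of control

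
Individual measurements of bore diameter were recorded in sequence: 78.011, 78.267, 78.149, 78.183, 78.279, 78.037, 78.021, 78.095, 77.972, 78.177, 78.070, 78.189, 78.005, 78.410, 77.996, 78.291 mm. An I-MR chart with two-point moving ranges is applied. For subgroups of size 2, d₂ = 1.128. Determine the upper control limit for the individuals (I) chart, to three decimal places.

78.611

X̄ = (78.011 + 78.267 + 78.149 + 78.183 + 78.279 + 78.037 + 78.021 + 78.095 + 77.972 + 78.177 + 78.070 + 78.189 + 78.005 + 78.410 + 77.996 + 78.291) / 16 = 78.1345
Moving ranges: 0.256, 0.118, 0.034, 0.096, 0.242, 0.016, 0.074, 0.123, 0.205, 0.107, 0.119, 0.184, 0.405, 0.414, 0.295; M̄R̄ = 2.6880 / 15 = 0.1792
UCL = X̄ + 3·M̄R̄/d₂ = 78.1345 + 3 × 0.1792 / 1.128 = 78.6111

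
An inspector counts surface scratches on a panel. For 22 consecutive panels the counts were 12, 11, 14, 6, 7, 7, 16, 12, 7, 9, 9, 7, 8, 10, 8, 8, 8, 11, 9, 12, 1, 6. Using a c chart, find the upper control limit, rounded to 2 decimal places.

c̄ = (12 + 11 + 14 + 6 + 7 + 7 + 16 + 12 + 7 + 9 + 9 + 7 + 8 + 10 + 8 + 8 + 8 + 11 + 9 + 12 + 1 + 6) / 22 = 198 / 22 = 9.0000
UCL = c̄ + 3√c̄ = 9.0000 + 3 × √9.0000 = 9.0000 + 3 × 3.0000 = 18.0000

18.00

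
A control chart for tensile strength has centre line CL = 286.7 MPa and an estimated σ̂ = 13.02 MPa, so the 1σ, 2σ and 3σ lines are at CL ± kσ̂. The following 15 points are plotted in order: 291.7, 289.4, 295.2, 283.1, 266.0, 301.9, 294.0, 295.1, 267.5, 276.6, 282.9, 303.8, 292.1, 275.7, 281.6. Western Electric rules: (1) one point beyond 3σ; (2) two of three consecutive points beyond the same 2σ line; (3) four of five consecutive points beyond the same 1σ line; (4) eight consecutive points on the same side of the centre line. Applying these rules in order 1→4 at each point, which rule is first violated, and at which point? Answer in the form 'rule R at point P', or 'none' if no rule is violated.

none

Zone of each point (C = within 1σ̂, B = 1σ̂–2σ̂, A = 2σ̂–3σ̂, * = beyond 3σ̂; sign = side of CL): 1:+C, 2:+C, 3:+C, 4:-C, 5:-B, 6:+B, 7:+C, 8:+C, 9:-B, 10:-C, 11:-C, 12:+B, 13:+C, 14:-C, 15:-C
No rule fires across all 15 points.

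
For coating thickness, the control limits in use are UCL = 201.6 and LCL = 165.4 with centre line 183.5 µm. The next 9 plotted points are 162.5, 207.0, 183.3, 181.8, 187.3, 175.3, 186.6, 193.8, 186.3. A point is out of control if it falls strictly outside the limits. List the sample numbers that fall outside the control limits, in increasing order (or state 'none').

1, 2

Compare each point to [165.4, 201.6]: sample 1 = 162.5 < LCL; sample 2 = 207.0 > UCL.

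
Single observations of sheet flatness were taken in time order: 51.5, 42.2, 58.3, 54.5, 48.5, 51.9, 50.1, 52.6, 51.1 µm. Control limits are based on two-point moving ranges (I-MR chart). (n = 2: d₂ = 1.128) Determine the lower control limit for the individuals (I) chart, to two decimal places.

X̄ = (51.5 + 42.2 + 58.3 + 54.5 + 48.5 + 51.9 + 50.1 + 52.6 + 51.1) / 9 = 51.1889
Moving ranges: 9.3, 16.1, 3.8, 6.0, 3.4, 1.8, 2.5, 1.5; M̄R̄ = 44.4000 / 8 = 5.5500
LCL = X̄ − 3·M̄R̄/d₂ = 51.1889 − 3 × 5.5500 / 1.128 = 36.4283

36.43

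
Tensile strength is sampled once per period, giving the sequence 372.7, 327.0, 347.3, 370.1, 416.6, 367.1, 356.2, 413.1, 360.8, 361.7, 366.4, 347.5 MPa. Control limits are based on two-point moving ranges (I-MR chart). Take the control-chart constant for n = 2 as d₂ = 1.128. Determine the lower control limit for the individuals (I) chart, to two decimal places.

287.57

X̄ = (372.7 + 327.0 + 347.3 + 370.1 + 416.6 + 367.1 + 356.2 + 413.1 + 360.8 + 361.7 + 366.4 + 347.5) / 12 = 367.2083
Moving ranges: 45.7, 20.3, 22.8, 46.5, 49.5, 10.9, 56.9, 52.3, 0.9, 4.7, 18.9; M̄R̄ = 329.4000 / 11 = 29.9455
LCL = X̄ − 3·M̄R̄/d₂ = 367.2083 − 3 × 29.9455 / 1.128 = 287.5662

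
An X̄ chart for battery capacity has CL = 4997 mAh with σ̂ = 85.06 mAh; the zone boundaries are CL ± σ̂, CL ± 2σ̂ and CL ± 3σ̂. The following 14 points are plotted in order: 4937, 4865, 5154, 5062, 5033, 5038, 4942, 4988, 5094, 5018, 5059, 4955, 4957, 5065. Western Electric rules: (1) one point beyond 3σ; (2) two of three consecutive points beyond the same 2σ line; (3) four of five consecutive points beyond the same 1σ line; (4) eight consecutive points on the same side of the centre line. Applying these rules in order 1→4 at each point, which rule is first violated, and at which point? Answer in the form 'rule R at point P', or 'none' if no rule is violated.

Zone of each point (C = within 1σ̂, B = 1σ̂–2σ̂, A = 2σ̂–3σ̂, * = beyond 3σ̂; sign = side of CL): 1:-C, 2:-B, 3:+B, 4:+C, 5:+C, 6:+C, 7:-C, 8:-C, 9:+B, 10:+C, 11:+C, 12:-C, 13:-C, 14:+C
No rule fires across all 14 points.

none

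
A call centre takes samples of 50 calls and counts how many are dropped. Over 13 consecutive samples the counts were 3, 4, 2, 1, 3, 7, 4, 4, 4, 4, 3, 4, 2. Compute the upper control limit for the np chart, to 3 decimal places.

8.846

p̄ = Σdᵢ / (k·n) = 45 / (13 × 50) = 0.06923
UCL = np̄ + 3·√(np̄(1−p̄)) = 3.4615 + 3 × √(3.4615×0.93077) = 3.4615 + 3 × 1.7950 = 8.8464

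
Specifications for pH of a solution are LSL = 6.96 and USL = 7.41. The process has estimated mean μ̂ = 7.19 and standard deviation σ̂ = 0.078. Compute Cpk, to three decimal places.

Cpu = (USL − μ̂) / (3σ̂) = (7.41 − 7.19) / (3 × 0.078) = 0.9402; Cpl = (μ̂ − LSL) / (3σ̂) = (7.19 − 6.96) / (3 × 0.078) = 0.9829; Cpk = min(Cpu, Cpl) = 0.9402

0.940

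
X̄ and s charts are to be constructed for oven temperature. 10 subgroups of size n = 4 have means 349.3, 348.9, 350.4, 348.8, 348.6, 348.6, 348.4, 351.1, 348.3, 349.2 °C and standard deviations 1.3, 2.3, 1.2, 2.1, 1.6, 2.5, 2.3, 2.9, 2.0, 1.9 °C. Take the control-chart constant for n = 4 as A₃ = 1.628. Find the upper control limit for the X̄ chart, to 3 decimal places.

352.432

X̄̄ = (349.3 + 348.9 + 350.4 + 348.8 + 348.6 + 348.6 + 348.4 + 351.1 + 348.3 + 349.2) / 10 = 349.1600
s̄ = (1.3 + 2.3 + 1.2 + 2.1 + 1.6 + 2.5 + 2.3 + 2.9 + 2.0 + 1.9) / 10 = 2.0100
UCL = X̄̄ + A₃·s̄ = 349.1600 + 1.628 × 2.0100 = 352.4323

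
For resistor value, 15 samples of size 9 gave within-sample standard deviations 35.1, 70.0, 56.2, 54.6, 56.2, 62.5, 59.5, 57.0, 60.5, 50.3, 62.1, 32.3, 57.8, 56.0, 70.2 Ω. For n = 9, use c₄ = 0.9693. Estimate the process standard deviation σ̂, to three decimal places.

57.794

s̄ = (35.1 + 70.0 + 56.2 + 54.6 + 56.2 + 62.5 + 59.5 + 57.0 + 60.5 + 50.3 + 62.1 + 32.3 + 57.8 + 56.0 + 70.2) / 15 = 56.0200
σ̂ = s̄ / c₄ = 56.0200 / 0.9693 = 57.7943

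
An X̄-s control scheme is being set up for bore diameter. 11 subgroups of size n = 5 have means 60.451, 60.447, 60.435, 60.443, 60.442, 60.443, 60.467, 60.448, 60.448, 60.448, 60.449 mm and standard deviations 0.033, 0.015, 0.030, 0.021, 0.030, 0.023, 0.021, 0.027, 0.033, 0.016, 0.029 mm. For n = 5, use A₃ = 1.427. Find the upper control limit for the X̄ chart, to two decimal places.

X̄̄ = (60.451 + 60.447 + 60.435 + 60.443 + 60.442 + 60.443 + 60.467 + 60.448 + 60.448 + 60.448 + 60.449) / 11 = 60.4474
s̄ = (0.033 + 0.015 + 0.030 + 0.021 + 0.030 + 0.023 + 0.021 + 0.027 + 0.033 + 0.016 + 0.029) / 11 = 0.0253
UCL = X̄̄ + A₃·s̄ = 60.4474 + 1.427 × 0.0253 = 60.4834

60.48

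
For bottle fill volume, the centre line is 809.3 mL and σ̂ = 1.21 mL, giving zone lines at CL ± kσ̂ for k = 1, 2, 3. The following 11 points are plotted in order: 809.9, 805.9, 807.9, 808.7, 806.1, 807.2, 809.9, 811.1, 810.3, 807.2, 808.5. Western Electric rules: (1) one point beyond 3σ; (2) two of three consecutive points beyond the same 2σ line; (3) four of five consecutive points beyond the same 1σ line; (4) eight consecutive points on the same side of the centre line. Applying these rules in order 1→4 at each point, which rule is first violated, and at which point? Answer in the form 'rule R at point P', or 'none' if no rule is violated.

rule 3 at point 6

Zone of each point (C = within 1σ̂, B = 1σ̂–2σ̂, A = 2σ̂–3σ̂, * = beyond 3σ̂; sign = side of CL): 1:+C, 2:-A, 3:-B, 4:-C, 5:-A, 6:-B, 7:+C, 8:+B, 9:+C, 10:-B, 11:-C
Rule 3 (four of five consecutive points beyond the same 1σ limit) is satisfied at point 6.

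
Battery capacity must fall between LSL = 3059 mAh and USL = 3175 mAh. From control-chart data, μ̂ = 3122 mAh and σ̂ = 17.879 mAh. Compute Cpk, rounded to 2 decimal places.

Cpu = (USL − μ̂) / (3σ̂) = (3175 − 3122) / (3 × 17.879) = 0.9881; Cpl = (μ̂ − LSL) / (3σ̂) = (3122 − 3059) / (3 × 17.879) = 1.1746; Cpk = min(Cpu, Cpl) = 0.9881

0.99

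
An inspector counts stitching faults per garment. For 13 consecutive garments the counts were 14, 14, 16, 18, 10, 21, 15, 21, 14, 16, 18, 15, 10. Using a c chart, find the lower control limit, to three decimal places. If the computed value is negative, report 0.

3.713

c̄ = (14 + 14 + 16 + 18 + 10 + 21 + 15 + 21 + 14 + 16 + 18 + 15 + 10) / 13 = 202 / 13 = 15.5385
LCL = c̄ − 3√c̄ = 15.5385 − 3 × 3.9419 = 3.7128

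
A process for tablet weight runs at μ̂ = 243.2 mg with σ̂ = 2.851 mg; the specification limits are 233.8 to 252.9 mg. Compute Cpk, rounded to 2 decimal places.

1.10

Cpu = (USL − μ̂) / (3σ̂) = (252.9 − 243.2) / (3 × 2.851) = 1.1341; Cpl = (μ̂ − LSL) / (3σ̂) = (243.2 − 233.8) / (3 × 2.851) = 1.0990; Cpk = min(Cpu, Cpl) = 1.0990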